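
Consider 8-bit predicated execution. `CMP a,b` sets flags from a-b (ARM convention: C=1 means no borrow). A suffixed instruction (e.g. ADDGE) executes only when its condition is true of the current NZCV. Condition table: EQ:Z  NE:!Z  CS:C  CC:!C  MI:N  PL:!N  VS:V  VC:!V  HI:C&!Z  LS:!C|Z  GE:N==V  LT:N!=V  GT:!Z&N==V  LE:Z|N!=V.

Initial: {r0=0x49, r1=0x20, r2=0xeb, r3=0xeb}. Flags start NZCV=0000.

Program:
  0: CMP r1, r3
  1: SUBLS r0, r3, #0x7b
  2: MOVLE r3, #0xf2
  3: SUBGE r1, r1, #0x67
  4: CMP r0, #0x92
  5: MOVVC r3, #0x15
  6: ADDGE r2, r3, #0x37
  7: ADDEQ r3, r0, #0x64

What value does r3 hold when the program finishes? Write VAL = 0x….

[0] flags=0000 → (cmp)
[1] flags=0000 LS?T → r0=0x70
[2] flags=0000 LE?F → skip
[3] flags=0000 GE?T → r1=0xb9
[4] flags=1001 → (cmp)
[5] flags=1001 VC?F → skip
[6] flags=1001 GE?T → r2=0x22
[7] flags=1001 EQ?F → skip

VAL = 0xeb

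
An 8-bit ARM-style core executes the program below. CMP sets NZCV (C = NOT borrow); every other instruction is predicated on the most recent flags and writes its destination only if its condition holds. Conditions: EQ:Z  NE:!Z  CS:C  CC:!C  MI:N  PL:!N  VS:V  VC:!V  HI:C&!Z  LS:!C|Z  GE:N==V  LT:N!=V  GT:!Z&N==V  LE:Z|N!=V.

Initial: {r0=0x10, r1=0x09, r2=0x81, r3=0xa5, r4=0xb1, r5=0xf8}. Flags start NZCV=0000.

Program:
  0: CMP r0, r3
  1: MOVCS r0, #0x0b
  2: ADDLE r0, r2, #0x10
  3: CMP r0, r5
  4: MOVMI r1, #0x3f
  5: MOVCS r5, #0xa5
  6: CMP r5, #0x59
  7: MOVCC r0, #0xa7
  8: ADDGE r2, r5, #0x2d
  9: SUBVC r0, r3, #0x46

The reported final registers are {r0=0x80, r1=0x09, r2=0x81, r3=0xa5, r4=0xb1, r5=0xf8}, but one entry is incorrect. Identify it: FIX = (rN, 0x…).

[0] flags=0000 → (cmp)
[1] flags=0000 CS?F → skip
[2] flags=0000 LE?F → skip
[3] flags=0000 → (cmp)
[4] flags=0000 MI?F → skip
[5] flags=0000 CS?F → skip
[6] flags=1010 → (cmp)
[7] flags=1010 CC?F → skip
[8] flags=1010 GE?F → skip
[9] flags=1010 VC?T → r0=0x5f

FIX = (r0, 0x5f)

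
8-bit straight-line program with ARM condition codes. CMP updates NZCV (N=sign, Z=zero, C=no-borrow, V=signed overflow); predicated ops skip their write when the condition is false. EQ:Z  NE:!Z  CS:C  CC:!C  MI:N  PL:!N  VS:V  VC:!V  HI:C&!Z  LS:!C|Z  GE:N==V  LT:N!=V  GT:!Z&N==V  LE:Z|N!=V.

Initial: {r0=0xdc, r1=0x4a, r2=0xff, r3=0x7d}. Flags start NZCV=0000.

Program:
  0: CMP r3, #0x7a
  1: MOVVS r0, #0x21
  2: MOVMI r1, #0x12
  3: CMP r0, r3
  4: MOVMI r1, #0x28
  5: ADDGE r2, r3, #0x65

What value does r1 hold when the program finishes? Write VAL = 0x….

VAL = 0x4a

0: ✓ CMP  NZCV=0010
1: · MOVVS
2: · MOVMI
3: ✓ CMP  NZCV=0011
4: · MOVMI
5: · ADDGE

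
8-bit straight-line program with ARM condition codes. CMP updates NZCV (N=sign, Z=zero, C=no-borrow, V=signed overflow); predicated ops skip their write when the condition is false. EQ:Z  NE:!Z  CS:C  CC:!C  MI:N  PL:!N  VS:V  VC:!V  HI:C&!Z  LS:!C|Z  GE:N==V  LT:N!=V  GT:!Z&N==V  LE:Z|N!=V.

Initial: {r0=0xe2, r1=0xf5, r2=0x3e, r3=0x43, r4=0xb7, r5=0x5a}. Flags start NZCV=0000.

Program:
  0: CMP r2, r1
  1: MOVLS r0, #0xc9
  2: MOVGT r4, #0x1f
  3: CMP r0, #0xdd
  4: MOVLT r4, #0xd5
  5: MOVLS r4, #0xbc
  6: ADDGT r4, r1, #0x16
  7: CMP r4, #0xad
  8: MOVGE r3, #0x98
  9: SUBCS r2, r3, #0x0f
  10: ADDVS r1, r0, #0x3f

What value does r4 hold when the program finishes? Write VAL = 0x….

VAL = 0xbc

0: ✓ CMP  NZCV=0000
1: ✓ MOVLS  r0←0xc9
2: ✓ MOVGT  r4←0x1f
3: ✓ CMP  NZCV=1000
4: ✓ MOVLT  r4←0xd5
5: ✓ MOVLS  r4←0xbc
6: · ADDGT
7: ✓ CMP  NZCV=0010
8: ✓ MOVGE  r3←0x98
9: ✓ SUBCS  r2←0x89
10: · ADDVS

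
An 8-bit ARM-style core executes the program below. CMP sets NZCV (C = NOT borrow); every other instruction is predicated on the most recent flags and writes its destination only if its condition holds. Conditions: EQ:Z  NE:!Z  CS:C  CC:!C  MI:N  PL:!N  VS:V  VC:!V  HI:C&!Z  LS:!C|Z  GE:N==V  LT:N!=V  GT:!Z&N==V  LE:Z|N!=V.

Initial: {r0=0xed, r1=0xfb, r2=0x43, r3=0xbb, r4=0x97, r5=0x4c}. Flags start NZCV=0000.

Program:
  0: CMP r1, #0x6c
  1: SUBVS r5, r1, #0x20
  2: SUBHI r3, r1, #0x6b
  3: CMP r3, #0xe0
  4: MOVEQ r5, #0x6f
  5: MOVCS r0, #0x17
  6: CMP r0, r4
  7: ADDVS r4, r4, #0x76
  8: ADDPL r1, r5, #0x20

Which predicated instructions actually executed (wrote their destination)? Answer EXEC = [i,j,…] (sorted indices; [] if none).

0: ✓ CMP  NZCV=1010
1: · SUBVS
2: ✓ SUBHI  r3←0x90
3: ✓ CMP  NZCV=1000
4: · MOVEQ
5: · MOVCS
6: ✓ CMP  NZCV=0010
7: · ADDVS
8: ✓ ADDPL  r1←0x6c

EXEC = [2,8]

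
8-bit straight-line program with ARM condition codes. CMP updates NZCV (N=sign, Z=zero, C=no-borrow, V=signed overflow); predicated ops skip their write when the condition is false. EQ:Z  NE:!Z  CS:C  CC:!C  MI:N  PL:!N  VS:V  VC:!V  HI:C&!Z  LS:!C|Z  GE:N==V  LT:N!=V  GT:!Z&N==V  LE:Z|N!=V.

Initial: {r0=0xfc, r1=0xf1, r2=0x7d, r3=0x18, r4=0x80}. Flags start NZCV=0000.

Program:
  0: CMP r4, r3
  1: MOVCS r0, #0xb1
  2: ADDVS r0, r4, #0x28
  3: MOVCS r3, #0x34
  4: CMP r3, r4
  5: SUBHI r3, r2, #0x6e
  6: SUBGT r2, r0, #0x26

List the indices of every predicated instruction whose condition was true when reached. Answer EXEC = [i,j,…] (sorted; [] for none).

[0] flags=0011 → (cmp)
[1] flags=0011 CS?T → r0=0xb1
[2] flags=0011 VS?T → r0=0xa8
[3] flags=0011 CS?T → r3=0x34
[4] flags=1001 → (cmp)
[5] flags=1001 HI?F → skip
[6] flags=1001 GT?T → r2=0x82

EXEC = [1,2,3,6]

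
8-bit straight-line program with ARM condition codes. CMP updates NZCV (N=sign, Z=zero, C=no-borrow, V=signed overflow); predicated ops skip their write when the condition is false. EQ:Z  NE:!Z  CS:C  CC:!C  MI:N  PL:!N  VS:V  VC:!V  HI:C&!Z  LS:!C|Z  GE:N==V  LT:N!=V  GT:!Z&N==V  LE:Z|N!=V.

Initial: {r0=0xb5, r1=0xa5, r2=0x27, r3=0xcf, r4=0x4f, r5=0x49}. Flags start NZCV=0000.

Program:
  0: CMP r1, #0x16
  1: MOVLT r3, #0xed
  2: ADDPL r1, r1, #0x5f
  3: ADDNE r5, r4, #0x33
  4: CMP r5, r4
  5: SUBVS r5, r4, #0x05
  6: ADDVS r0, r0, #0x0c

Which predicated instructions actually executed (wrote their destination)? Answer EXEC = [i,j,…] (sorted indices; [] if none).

EXEC = [1,3,5,6]

[0] flags=1010 → (cmp)
[1] flags=1010 LT?T → r3=0xed
[2] flags=1010 PL?F → skip
[3] flags=1010 NE?T → r5=0x82
[4] flags=0011 → (cmp)
[5] flags=0011 VS?T → r5=0x4a
[6] flags=0011 VS?T → r0=0xc1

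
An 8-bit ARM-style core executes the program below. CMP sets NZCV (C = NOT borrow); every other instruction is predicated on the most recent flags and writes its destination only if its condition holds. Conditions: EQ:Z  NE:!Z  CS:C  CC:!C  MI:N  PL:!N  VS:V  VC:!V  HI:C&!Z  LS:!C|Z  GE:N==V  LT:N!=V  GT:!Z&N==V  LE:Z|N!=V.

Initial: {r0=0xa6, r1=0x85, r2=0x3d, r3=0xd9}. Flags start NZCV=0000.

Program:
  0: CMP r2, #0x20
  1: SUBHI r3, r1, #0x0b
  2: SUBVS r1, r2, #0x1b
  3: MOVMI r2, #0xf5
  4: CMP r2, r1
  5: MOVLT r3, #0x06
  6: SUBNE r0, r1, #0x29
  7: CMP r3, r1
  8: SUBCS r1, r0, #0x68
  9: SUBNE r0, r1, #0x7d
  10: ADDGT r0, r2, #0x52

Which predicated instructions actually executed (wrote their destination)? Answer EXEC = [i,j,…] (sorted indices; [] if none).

EXEC = [1,6,9,10]

[0] flags=0010 → (cmp)
[1] flags=0010 HI?T → r3=0x7a
[2] flags=0010 VS?F → skip
[3] flags=0010 MI?F → skip
[4] flags=1001 → (cmp)
[5] flags=1001 LT?F → skip
[6] flags=1001 NE?T → r0=0x5c
[7] flags=1001 → (cmp)
[8] flags=1001 CS?F → skip
[9] flags=1001 NE?T → r0=0x08
[10] flags=1001 GT?T → r0=0x8f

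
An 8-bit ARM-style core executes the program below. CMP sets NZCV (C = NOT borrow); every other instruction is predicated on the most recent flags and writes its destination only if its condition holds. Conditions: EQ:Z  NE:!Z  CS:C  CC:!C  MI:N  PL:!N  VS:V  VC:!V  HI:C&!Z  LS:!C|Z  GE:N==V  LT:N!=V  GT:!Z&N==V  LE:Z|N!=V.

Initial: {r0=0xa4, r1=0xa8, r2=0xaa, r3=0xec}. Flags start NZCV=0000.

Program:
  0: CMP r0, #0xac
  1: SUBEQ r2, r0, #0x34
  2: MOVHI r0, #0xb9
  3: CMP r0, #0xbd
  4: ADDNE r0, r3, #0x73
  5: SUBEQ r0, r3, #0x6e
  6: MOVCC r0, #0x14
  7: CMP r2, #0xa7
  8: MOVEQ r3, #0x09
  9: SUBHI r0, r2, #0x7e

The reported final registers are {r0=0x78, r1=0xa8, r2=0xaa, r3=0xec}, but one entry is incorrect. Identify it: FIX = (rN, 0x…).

[0] flags=1000 → (cmp)
[1] flags=1000 EQ?F → skip
[2] flags=1000 HI?F → skip
[3] flags=1000 → (cmp)
[4] flags=1000 NE?T → r0=0x5f
[5] flags=1000 EQ?F → skip
[6] flags=1000 CC?T → r0=0x14
[7] flags=0010 → (cmp)
[8] flags=0010 EQ?F → skip
[9] flags=0010 HI?T → r0=0x2c

FIX = (r0, 0x2c)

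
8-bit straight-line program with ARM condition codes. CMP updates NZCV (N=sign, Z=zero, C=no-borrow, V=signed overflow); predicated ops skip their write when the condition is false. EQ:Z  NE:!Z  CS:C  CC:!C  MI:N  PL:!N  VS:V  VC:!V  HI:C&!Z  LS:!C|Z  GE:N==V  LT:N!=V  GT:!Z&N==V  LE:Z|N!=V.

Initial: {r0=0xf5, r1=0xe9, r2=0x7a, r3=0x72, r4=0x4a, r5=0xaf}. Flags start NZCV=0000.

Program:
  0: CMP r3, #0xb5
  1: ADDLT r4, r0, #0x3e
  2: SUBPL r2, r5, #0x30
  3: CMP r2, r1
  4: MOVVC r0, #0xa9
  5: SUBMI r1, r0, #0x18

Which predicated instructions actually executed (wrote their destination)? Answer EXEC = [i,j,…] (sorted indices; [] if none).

EXEC = [5]

[0] flags=1001 → (cmp)
[1] flags=1001 LT?F → skip
[2] flags=1001 PL?F → skip
[3] flags=1001 → (cmp)
[4] flags=1001 VC?F → skip
[5] flags=1001 MI?T → r1=0xdd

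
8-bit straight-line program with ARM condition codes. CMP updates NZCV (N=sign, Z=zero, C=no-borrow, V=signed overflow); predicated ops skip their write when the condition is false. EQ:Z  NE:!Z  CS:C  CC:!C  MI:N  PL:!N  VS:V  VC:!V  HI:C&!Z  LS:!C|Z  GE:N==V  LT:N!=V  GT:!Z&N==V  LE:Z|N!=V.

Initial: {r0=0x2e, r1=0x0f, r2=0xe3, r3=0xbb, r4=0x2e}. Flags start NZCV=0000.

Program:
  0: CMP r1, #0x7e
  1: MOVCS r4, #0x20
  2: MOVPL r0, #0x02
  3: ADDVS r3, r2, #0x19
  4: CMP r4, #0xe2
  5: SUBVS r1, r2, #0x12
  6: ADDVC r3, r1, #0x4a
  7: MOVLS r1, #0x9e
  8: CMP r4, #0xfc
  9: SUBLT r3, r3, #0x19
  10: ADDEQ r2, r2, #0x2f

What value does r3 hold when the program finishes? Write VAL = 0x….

VAL = 0x59

0: ✓ CMP  NZCV=1000
1: · MOVCS
2: · MOVPL
3: · ADDVS
4: ✓ CMP  NZCV=0000
5: · SUBVS
6: ✓ ADDVC  r3←0x59
7: ✓ MOVLS  r1←0x9e
8: ✓ CMP  NZCV=0000
9: · SUBLT
10: · ADDEQ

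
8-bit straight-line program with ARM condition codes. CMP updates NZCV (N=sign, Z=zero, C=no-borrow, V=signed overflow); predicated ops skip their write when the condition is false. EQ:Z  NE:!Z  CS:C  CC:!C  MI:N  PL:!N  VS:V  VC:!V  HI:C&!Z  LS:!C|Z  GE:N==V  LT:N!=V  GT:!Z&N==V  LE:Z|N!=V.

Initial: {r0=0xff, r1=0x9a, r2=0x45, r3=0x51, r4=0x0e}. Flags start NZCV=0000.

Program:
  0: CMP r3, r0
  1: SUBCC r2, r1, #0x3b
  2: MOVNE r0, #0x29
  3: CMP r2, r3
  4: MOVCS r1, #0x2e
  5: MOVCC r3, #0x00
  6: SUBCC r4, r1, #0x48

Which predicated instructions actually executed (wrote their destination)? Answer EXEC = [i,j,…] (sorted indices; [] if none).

EXEC = [1,2,4]

0: ✓ CMP  NZCV=0000
1: ✓ SUBCC  r2←0x5f
2: ✓ MOVNE  r0←0x29
3: ✓ CMP  NZCV=0010
4: ✓ MOVCS  r1←0x2e
5: · MOVCC
6: · SUBCC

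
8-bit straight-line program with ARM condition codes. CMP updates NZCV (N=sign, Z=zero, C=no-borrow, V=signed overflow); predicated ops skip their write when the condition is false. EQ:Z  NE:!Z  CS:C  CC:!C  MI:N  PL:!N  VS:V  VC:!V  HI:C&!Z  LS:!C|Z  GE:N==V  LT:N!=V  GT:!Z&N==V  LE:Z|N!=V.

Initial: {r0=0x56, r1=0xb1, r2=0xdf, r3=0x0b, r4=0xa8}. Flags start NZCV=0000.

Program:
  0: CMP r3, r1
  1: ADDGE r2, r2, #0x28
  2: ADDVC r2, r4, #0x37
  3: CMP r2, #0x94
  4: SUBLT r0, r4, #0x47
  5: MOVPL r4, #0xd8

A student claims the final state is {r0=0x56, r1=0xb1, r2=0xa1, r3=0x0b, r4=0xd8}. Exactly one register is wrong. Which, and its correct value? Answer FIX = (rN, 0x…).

FIX = (r2, 0xdf)

0: ✓ CMP  NZCV=0000
1: ✓ ADDGE  r2←0x07
2: ✓ ADDVC  r2←0xdf
3: ✓ CMP  NZCV=0010
4: · SUBLT
5: ✓ MOVPL  r4←0xd8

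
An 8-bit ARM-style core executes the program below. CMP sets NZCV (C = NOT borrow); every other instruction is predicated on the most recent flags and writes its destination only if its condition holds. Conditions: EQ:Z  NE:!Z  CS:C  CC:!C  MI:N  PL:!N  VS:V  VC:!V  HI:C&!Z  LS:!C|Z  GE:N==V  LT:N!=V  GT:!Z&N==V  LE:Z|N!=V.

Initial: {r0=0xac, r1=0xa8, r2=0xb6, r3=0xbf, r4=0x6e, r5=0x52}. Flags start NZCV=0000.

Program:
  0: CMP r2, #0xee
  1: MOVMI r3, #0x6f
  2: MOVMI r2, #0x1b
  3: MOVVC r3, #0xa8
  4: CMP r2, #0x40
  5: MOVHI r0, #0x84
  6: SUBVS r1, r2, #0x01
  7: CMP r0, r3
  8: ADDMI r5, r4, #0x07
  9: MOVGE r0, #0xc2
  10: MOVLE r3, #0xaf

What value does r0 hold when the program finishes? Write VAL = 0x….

VAL = 0xc2

[0] flags=1000 → (cmp)
[1] flags=1000 MI?T → r3=0x6f
[2] flags=1000 MI?T → r2=0x1b
[3] flags=1000 VC?T → r3=0xa8
[4] flags=1000 → (cmp)
[5] flags=1000 HI?F → skip
[6] flags=1000 VS?F → skip
[7] flags=0010 → (cmp)
[8] flags=0010 MI?F → skip
[9] flags=0010 GE?T → r0=0xc2
[10] flags=0010 LE?F → skip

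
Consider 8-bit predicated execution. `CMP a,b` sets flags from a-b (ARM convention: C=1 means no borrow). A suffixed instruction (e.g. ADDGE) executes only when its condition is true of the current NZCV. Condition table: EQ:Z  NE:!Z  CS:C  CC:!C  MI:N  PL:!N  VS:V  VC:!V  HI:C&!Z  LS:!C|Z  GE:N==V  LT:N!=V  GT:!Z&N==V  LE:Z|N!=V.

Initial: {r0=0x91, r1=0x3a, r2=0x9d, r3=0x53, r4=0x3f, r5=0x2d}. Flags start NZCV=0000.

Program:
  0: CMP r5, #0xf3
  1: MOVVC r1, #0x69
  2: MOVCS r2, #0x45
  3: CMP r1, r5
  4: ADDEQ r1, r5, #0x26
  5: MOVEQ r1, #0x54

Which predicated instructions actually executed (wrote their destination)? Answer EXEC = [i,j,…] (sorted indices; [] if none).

0: ✓ CMP  NZCV=0000
1: ✓ MOVVC  r1←0x69
2: · MOVCS
3: ✓ CMP  NZCV=0010
4: · ADDEQ
5: · MOVEQ

EXEC = [1]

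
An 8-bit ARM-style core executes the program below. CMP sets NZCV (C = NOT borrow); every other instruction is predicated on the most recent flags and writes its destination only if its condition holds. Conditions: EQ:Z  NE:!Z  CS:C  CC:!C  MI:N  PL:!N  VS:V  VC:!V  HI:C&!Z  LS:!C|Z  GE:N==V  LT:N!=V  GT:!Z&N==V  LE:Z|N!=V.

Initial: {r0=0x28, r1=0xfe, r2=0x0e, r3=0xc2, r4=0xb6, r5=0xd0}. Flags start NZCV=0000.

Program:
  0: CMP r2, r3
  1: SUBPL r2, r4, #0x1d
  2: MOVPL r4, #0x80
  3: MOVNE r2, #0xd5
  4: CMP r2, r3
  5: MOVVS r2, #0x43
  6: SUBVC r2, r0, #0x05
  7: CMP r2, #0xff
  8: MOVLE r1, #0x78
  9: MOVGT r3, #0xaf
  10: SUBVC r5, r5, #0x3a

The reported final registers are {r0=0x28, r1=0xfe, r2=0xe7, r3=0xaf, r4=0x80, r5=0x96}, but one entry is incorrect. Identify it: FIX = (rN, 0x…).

0: ✓ CMP  NZCV=0000
1: ✓ SUBPL  r2←0x99
2: ✓ MOVPL  r4←0x80
3: ✓ MOVNE  r2←0xd5
4: ✓ CMP  NZCV=0010
5: · MOVVS
6: ✓ SUBVC  r2←0x23
7: ✓ CMP  NZCV=0000
8: · MOVLE
9: ✓ MOVGT  r3←0xaf
10: ✓ SUBVC  r5←0x96

FIX = (r2, 0x23)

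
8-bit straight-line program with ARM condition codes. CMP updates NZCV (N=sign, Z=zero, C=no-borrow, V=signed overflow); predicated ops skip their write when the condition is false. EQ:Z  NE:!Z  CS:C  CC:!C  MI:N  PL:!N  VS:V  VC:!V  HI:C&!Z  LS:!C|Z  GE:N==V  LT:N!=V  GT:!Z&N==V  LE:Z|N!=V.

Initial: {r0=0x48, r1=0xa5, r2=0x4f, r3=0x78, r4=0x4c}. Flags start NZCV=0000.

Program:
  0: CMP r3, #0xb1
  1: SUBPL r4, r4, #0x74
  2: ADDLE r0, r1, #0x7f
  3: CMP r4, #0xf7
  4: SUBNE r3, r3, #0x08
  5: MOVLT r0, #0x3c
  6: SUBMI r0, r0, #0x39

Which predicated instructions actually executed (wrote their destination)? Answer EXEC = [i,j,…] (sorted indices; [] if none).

0: ✓ CMP  NZCV=1001
1: · SUBPL
2: · ADDLE
3: ✓ CMP  NZCV=0000
4: ✓ SUBNE  r3←0x70
5: · MOVLT
6: · SUBMI

EXEC = [4]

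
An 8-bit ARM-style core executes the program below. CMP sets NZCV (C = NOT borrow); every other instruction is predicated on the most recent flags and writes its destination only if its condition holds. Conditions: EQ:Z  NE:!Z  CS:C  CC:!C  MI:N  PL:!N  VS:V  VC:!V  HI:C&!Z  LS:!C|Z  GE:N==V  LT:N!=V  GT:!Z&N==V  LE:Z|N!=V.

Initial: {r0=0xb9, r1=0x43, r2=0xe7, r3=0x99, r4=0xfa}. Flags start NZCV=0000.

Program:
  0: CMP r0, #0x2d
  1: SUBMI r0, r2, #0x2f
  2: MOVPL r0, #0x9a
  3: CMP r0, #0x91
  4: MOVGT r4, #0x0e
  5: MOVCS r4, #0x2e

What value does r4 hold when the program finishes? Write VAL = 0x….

VAL = 0x2e

[0] flags=1010 → (cmp)
[1] flags=1010 MI?T → r0=0xb8
[2] flags=1010 PL?F → skip
[3] flags=0010 → (cmp)
[4] flags=0010 GT?T → r4=0x0e
[5] flags=0010 CS?T → r4=0x2e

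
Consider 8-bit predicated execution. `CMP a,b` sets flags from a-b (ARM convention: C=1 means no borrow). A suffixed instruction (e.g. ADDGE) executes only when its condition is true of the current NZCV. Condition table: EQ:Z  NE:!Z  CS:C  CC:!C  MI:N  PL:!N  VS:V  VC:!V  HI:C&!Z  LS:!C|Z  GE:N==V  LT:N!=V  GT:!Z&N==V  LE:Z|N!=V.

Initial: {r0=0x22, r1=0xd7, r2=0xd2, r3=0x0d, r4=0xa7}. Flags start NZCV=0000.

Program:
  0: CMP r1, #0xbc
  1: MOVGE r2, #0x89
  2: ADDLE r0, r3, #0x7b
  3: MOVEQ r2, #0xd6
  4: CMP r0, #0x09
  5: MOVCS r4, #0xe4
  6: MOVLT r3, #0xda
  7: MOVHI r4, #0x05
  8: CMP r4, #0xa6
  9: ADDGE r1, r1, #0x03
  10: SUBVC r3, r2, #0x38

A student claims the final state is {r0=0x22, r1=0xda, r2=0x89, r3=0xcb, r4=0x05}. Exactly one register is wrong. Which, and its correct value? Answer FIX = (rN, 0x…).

0: ✓ CMP  NZCV=0010
1: ✓ MOVGE  r2←0x89
2: · ADDLE
3: · MOVEQ
4: ✓ CMP  NZCV=0010
5: ✓ MOVCS  r4←0xe4
6: · MOVLT
7: ✓ MOVHI  r4←0x05
8: ✓ CMP  NZCV=0000
9: ✓ ADDGE  r1←0xda
10: ✓ SUBVC  r3←0x51

FIX = (r3, 0x51)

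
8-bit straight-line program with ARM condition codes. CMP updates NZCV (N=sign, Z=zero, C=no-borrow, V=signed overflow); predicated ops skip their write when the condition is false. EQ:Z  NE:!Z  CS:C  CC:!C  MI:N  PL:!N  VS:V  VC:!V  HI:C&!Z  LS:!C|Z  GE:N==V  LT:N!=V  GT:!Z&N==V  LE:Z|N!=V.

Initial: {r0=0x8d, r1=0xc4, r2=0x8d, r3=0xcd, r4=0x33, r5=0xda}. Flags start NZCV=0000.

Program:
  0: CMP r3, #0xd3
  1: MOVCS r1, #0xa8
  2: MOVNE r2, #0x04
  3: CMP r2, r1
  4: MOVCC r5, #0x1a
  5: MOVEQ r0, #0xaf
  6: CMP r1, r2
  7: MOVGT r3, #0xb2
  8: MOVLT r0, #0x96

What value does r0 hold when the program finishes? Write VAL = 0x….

0: ✓ CMP  NZCV=1000
1: · MOVCS
2: ✓ MOVNE  r2←0x04
3: ✓ CMP  NZCV=0000
4: ✓ MOVCC  r5←0x1a
5: · MOVEQ
6: ✓ CMP  NZCV=1010
7: · MOVGT
8: ✓ MOVLT  r0←0x96

VAL = 0x96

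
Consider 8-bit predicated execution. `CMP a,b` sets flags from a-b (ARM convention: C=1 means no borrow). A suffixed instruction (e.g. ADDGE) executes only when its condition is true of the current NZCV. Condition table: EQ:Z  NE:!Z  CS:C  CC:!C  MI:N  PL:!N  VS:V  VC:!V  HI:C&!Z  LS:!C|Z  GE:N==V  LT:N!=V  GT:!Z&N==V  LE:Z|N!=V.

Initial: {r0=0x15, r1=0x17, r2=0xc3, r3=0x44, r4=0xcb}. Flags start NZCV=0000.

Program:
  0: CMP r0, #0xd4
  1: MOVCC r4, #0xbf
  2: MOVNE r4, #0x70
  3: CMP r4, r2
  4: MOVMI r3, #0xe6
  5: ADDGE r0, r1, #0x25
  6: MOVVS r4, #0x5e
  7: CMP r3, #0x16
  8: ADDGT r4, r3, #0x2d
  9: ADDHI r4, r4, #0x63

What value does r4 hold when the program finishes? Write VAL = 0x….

0: ✓ CMP  NZCV=0000
1: ✓ MOVCC  r4←0xbf
2: ✓ MOVNE  r4←0x70
3: ✓ CMP  NZCV=1001
4: ✓ MOVMI  r3←0xe6
5: ✓ ADDGE  r0←0x3c
6: ✓ MOVVS  r4←0x5e
7: ✓ CMP  NZCV=1010
8: · ADDGT
9: ✓ ADDHI  r4←0xc1

VAL = 0xc1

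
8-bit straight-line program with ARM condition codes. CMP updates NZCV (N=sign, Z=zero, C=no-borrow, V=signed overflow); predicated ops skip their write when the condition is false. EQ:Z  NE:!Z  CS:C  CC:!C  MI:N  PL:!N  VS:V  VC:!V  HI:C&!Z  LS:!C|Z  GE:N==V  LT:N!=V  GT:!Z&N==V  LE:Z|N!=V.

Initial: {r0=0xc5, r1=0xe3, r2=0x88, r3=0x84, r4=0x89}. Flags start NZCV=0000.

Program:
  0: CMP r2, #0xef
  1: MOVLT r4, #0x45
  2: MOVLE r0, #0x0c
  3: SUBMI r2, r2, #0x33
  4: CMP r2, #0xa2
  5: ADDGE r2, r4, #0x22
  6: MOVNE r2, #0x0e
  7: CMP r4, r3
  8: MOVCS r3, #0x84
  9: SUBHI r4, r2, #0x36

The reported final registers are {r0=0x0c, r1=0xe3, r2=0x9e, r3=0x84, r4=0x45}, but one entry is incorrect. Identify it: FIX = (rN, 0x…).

[0] flags=1000 → (cmp)
[1] flags=1000 LT?T → r4=0x45
[2] flags=1000 LE?T → r0=0x0c
[3] flags=1000 MI?T → r2=0x55
[4] flags=1001 → (cmp)
[5] flags=1001 GE?T → r2=0x67
[6] flags=1001 NE?T → r2=0x0e
[7] flags=1001 → (cmp)
[8] flags=1001 CS?F → skip
[9] flags=1001 HI?F → skip

FIX = (r2, 0x0e)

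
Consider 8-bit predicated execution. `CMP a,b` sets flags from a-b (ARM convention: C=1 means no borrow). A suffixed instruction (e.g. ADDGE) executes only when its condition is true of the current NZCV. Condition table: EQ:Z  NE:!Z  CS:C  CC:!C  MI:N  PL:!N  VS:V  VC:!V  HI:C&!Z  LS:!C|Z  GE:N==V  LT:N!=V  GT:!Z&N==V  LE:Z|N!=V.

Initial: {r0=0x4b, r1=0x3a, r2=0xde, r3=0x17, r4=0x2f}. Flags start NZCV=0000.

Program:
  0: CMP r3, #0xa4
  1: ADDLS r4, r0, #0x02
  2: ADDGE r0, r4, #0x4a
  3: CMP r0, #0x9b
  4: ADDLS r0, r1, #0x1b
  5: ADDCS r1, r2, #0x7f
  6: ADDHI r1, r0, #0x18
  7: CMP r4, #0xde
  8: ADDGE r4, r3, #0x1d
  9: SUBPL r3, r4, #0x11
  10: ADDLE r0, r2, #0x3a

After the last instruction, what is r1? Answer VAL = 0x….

0: ✓ CMP  NZCV=0000
1: ✓ ADDLS  r4←0x4d
2: ✓ ADDGE  r0←0x97
3: ✓ CMP  NZCV=1000
4: ✓ ADDLS  r0←0x55
5: · ADDCS
6: · ADDHI
7: ✓ CMP  NZCV=0000
8: ✓ ADDGE  r4←0x34
9: ✓ SUBPL  r3←0x23
10: · ADDLE

VAL = 0x3a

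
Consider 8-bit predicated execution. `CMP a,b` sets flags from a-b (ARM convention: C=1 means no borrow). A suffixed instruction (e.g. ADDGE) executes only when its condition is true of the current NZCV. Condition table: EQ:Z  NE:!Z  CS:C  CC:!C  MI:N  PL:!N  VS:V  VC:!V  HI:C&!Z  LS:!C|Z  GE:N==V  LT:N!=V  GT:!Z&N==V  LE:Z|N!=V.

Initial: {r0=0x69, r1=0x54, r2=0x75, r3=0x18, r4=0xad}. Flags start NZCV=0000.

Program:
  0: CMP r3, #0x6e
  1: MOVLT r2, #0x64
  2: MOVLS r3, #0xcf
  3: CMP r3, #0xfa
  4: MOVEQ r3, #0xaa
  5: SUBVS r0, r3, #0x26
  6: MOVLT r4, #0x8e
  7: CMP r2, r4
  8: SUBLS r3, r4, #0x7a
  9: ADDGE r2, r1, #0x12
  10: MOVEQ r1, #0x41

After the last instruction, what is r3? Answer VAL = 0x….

VAL = 0x14

[0] flags=1000 → (cmp)
[1] flags=1000 LT?T → r2=0x64
[2] flags=1000 LS?T → r3=0xcf
[3] flags=1000 → (cmp)
[4] flags=1000 EQ?F → skip
[5] flags=1000 VS?F → skip
[6] flags=1000 LT?T → r4=0x8e
[7] flags=1001 → (cmp)
[8] flags=1001 LS?T → r3=0x14
[9] flags=1001 GE?T → r2=0x66
[10] flags=1001 EQ?F → skip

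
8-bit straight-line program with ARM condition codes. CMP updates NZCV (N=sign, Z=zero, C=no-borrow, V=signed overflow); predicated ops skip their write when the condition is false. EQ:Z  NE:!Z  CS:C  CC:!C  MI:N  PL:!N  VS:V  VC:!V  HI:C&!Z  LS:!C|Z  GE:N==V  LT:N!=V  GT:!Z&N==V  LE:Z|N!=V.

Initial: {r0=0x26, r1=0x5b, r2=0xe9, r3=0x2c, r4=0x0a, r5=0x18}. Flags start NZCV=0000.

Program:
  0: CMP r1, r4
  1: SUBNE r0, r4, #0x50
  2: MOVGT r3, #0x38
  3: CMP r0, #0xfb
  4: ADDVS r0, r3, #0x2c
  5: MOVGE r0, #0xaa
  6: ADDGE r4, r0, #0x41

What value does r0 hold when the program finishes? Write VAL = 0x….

VAL = 0xba

[0] flags=0010 → (cmp)
[1] flags=0010 NE?T → r0=0xba
[2] flags=0010 GT?T → r3=0x38
[3] flags=1000 → (cmp)
[4] flags=1000 VS?F → skip
[5] flags=1000 GE?F → skip
[6] flags=1000 GE?F → skip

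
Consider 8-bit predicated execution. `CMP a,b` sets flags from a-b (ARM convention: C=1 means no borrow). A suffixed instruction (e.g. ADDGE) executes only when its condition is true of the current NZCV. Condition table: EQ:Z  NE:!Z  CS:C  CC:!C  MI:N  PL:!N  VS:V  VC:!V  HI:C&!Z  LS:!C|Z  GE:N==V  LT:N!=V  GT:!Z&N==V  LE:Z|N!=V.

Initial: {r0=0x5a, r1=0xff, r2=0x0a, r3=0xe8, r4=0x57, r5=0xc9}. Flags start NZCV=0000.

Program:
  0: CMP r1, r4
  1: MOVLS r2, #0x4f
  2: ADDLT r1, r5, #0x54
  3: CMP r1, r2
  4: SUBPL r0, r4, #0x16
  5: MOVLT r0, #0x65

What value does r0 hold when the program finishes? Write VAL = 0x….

0: ✓ CMP  NZCV=1010
1: · MOVLS
2: ✓ ADDLT  r1←0x1d
3: ✓ CMP  NZCV=0010
4: ✓ SUBPL  r0←0x41
5: · MOVLT

VAL = 0x41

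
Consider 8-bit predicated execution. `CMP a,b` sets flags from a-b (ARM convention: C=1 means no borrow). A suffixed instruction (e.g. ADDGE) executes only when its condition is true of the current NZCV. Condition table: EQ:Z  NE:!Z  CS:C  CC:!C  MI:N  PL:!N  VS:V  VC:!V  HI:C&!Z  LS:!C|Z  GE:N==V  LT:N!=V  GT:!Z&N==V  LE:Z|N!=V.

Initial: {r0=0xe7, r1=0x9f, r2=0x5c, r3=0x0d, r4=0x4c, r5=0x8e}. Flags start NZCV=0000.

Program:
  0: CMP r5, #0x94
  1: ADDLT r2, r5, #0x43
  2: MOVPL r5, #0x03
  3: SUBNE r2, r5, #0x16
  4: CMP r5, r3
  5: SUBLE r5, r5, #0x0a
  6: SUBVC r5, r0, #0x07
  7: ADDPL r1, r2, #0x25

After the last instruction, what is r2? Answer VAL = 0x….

VAL = 0x78

[0] flags=1000 → (cmp)
[1] flags=1000 LT?T → r2=0xd1
[2] flags=1000 PL?F → skip
[3] flags=1000 NE?T → r2=0x78
[4] flags=1010 → (cmp)
[5] flags=1010 LE?T → r5=0x84
[6] flags=1010 VC?T → r5=0xe0
[7] flags=1010 PL?F → skip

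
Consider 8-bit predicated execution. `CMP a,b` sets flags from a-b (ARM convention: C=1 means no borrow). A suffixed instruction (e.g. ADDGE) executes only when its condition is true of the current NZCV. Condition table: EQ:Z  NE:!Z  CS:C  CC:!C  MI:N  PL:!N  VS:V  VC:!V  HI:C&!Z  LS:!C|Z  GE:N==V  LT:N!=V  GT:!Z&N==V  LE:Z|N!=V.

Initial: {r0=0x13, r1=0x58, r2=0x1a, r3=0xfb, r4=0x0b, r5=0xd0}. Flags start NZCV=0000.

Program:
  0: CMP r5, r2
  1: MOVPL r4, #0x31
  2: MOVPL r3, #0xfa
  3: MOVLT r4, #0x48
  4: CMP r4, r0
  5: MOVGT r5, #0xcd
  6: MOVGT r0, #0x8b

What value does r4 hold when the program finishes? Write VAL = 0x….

VAL = 0x48

0: ✓ CMP  NZCV=1010
1: · MOVPL
2: · MOVPL
3: ✓ MOVLT  r4←0x48
4: ✓ CMP  NZCV=0010
5: ✓ MOVGT  r5←0xcd
6: ✓ MOVGT  r0←0x8b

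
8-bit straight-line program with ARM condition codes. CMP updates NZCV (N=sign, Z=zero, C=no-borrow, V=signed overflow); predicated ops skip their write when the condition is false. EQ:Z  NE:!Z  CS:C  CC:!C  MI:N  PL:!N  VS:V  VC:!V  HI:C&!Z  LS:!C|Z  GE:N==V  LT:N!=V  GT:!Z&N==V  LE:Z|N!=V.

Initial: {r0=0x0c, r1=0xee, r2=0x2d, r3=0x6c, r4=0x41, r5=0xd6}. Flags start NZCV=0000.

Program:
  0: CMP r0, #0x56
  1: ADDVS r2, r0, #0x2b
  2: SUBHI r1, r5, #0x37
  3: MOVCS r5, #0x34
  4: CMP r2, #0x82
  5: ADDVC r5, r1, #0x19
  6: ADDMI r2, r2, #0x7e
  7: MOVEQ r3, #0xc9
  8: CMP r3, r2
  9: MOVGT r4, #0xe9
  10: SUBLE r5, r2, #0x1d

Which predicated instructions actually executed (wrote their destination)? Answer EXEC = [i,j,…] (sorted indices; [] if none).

EXEC = [6,9]

0: ✓ CMP  NZCV=1000
1: · ADDVS
2: · SUBHI
3: · MOVCS
4: ✓ CMP  NZCV=1001
5: · ADDVC
6: ✓ ADDMI  r2←0xab
7: · MOVEQ
8: ✓ CMP  NZCV=1001
9: ✓ MOVGT  r4←0xe9
10: · SUBLE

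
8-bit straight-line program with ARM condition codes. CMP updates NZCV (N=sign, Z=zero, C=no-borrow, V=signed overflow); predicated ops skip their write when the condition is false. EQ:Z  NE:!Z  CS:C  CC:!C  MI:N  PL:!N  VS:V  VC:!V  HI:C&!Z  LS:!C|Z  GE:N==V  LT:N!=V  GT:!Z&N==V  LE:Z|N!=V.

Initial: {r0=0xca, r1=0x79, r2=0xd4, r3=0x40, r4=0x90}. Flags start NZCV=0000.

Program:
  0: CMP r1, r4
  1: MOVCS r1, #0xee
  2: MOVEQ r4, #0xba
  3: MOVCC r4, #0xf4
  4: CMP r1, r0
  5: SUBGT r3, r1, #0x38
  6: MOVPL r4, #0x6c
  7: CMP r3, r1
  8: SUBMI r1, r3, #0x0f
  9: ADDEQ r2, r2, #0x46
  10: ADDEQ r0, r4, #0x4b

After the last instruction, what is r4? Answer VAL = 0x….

VAL = 0xf4

[0] flags=1001 → (cmp)
[1] flags=1001 CS?F → skip
[2] flags=1001 EQ?F → skip
[3] flags=1001 CC?T → r4=0xf4
[4] flags=1001 → (cmp)
[5] flags=1001 GT?T → r3=0x41
[6] flags=1001 PL?F → skip
[7] flags=1000 → (cmp)
[8] flags=1000 MI?T → r1=0x32
[9] flags=1000 EQ?F → skip
[10] flags=1000 EQ?F → skip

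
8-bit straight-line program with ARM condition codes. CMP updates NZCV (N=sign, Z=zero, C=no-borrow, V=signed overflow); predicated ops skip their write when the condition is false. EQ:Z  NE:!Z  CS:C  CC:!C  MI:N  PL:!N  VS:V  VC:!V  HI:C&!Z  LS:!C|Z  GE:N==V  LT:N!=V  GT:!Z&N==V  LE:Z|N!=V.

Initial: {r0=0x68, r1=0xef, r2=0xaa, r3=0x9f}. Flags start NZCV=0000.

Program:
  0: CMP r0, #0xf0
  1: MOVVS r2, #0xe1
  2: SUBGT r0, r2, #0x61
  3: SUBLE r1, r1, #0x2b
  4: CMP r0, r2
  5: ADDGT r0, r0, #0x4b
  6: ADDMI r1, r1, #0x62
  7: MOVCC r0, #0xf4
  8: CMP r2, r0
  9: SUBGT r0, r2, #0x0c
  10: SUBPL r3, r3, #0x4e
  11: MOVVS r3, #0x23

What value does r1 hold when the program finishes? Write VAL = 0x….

[0] flags=0000 → (cmp)
[1] flags=0000 VS?F → skip
[2] flags=0000 GT?T → r0=0x49
[3] flags=0000 LE?F → skip
[4] flags=1001 → (cmp)
[5] flags=1001 GT?T → r0=0x94
[6] flags=1001 MI?T → r1=0x51
[7] flags=1001 CC?T → r0=0xf4
[8] flags=1000 → (cmp)
[9] flags=1000 GT?F → skip
[10] flags=1000 PL?F → skip
[11] flags=1000 VS?F → skip

VAL = 0x51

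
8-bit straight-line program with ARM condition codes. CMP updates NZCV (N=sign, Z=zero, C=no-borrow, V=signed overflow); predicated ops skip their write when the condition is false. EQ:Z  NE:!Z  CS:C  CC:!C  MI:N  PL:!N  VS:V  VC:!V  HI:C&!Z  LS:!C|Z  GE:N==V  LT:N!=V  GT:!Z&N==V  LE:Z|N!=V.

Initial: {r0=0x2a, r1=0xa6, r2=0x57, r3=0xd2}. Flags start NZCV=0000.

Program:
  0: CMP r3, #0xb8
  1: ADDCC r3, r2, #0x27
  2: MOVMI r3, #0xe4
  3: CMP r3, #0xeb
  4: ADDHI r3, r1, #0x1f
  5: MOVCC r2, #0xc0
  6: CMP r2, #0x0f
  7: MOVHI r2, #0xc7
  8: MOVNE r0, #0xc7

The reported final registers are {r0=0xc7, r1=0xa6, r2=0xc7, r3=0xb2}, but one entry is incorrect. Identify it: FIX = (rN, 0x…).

FIX = (r3, 0xd2)

[0] flags=0010 → (cmp)
[1] flags=0010 CC?F → skip
[2] flags=0010 MI?F → skip
[3] flags=1000 → (cmp)
[4] flags=1000 HI?F → skip
[5] flags=1000 CC?T → r2=0xc0
[6] flags=1010 → (cmp)
[7] flags=1010 HI?T → r2=0xc7
[8] flags=1010 NE?T → r0=0xc7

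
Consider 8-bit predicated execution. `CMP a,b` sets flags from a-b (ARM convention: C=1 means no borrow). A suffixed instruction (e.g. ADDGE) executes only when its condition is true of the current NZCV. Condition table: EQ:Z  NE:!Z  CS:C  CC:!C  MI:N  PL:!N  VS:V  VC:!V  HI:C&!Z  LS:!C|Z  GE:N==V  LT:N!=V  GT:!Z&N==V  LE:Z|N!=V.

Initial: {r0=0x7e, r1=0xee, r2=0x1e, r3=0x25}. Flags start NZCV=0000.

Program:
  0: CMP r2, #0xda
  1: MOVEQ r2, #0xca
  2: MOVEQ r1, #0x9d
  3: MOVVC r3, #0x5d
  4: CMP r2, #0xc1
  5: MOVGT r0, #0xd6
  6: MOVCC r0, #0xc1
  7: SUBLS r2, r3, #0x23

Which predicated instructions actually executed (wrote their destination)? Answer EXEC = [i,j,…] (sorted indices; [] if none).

[0] flags=0000 → (cmp)
[1] flags=0000 EQ?F → skip
[2] flags=0000 EQ?F → skip
[3] flags=0000 VC?T → r3=0x5d
[4] flags=0000 → (cmp)
[5] flags=0000 GT?T → r0=0xd6
[6] flags=0000 CC?T → r0=0xc1
[7] flags=0000 LS?T → r2=0x3a

EXEC = [3,5,6,7]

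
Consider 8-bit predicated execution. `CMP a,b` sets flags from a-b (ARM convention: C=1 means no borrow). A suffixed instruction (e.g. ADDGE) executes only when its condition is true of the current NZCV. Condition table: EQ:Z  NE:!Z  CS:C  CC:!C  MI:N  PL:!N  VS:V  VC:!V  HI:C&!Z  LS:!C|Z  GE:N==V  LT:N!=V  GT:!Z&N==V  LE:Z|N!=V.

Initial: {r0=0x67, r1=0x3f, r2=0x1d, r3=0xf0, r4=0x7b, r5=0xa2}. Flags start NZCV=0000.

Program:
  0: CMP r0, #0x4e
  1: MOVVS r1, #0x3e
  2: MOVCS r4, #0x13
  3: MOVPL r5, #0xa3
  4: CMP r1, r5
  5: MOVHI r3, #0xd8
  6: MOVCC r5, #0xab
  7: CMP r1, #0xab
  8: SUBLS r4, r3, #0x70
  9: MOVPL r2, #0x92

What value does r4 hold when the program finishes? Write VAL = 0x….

[0] flags=0010 → (cmp)
[1] flags=0010 VS?F → skip
[2] flags=0010 CS?T → r4=0x13
[3] flags=0010 PL?T → r5=0xa3
[4] flags=1001 → (cmp)
[5] flags=1001 HI?F → skip
[6] flags=1001 CC?T → r5=0xab
[7] flags=1001 → (cmp)
[8] flags=1001 LS?T → r4=0x80
[9] flags=1001 PL?F → skip

VAL = 0x80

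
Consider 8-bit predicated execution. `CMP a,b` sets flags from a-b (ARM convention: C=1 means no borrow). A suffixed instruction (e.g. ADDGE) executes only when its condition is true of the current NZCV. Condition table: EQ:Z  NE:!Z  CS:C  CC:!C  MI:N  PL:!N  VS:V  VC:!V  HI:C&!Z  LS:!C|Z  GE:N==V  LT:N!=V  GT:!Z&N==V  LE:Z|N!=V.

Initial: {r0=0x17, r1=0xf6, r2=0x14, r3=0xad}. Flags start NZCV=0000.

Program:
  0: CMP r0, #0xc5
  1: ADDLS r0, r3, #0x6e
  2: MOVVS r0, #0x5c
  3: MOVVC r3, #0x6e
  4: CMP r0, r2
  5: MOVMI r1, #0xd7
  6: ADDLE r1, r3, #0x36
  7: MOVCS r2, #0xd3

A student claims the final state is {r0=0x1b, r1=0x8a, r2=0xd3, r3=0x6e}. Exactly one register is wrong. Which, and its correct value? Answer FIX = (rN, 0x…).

[0] flags=0000 → (cmp)
[1] flags=0000 LS?T → r0=0x1b
[2] flags=0000 VS?F → skip
[3] flags=0000 VC?T → r3=0x6e
[4] flags=0010 → (cmp)
[5] flags=0010 MI?F → skip
[6] flags=0010 LE?F → skip
[7] flags=0010 CS?T → r2=0xd3

FIX = (r1, 0xf6)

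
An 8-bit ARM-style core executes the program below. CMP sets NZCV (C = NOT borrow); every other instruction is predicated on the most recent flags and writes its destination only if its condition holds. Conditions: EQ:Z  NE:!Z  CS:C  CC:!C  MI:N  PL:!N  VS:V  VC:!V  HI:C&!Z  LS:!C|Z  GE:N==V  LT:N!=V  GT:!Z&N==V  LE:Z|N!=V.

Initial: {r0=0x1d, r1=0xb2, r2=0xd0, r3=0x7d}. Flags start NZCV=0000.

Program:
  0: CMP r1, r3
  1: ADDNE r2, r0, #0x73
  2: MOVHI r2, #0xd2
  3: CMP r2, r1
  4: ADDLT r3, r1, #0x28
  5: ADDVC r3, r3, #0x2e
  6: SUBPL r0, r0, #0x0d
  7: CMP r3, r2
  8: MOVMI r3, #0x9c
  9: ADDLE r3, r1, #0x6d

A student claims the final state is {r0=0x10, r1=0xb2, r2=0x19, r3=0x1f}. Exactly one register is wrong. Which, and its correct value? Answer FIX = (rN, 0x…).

0: ✓ CMP  NZCV=0011
1: ✓ ADDNE  r2←0x90
2: ✓ MOVHI  r2←0xd2
3: ✓ CMP  NZCV=0010
4: · ADDLT
5: ✓ ADDVC  r3←0xab
6: ✓ SUBPL  r0←0x10
7: ✓ CMP  NZCV=1000
8: ✓ MOVMI  r3←0x9c
9: ✓ ADDLE  r3←0x1f

FIX = (r2, 0xd2)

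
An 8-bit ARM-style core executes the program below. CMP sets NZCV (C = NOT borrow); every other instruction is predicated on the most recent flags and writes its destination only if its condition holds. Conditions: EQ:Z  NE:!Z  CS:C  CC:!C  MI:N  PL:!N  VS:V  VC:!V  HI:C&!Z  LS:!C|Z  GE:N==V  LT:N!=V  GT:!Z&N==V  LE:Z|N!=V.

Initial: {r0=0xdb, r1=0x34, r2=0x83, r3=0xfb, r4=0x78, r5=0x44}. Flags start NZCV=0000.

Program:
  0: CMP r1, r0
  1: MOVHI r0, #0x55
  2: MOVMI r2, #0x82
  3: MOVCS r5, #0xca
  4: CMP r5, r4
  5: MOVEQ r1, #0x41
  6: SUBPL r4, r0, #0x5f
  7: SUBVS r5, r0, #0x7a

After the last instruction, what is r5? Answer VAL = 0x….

[0] flags=0000 → (cmp)
[1] flags=0000 HI?F → skip
[2] flags=0000 MI?F → skip
[3] flags=0000 CS?F → skip
[4] flags=1000 → (cmp)
[5] flags=1000 EQ?F → skip
[6] flags=1000 PL?F → skip
[7] flags=1000 VS?F → skip

VAL = 0x44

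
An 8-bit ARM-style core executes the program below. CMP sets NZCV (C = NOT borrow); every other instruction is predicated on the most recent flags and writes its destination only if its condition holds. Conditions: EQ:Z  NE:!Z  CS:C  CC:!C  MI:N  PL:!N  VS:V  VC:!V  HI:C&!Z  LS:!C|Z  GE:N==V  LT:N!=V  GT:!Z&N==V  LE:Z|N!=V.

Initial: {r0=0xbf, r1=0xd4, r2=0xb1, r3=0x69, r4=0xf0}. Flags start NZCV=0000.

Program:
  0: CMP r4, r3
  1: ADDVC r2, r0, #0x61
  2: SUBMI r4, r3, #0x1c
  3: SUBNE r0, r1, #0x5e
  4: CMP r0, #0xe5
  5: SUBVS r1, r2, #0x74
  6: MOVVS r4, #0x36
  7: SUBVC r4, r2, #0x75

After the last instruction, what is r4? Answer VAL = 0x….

[0] flags=1010 → (cmp)
[1] flags=1010 VC?T → r2=0x20
[2] flags=1010 MI?T → r4=0x4d
[3] flags=1010 NE?T → r0=0x76
[4] flags=1001 → (cmp)
[5] flags=1001 VS?T → r1=0xac
[6] flags=1001 VS?T → r4=0x36
[7] flags=1001 VC?F → skip

VAL = 0x36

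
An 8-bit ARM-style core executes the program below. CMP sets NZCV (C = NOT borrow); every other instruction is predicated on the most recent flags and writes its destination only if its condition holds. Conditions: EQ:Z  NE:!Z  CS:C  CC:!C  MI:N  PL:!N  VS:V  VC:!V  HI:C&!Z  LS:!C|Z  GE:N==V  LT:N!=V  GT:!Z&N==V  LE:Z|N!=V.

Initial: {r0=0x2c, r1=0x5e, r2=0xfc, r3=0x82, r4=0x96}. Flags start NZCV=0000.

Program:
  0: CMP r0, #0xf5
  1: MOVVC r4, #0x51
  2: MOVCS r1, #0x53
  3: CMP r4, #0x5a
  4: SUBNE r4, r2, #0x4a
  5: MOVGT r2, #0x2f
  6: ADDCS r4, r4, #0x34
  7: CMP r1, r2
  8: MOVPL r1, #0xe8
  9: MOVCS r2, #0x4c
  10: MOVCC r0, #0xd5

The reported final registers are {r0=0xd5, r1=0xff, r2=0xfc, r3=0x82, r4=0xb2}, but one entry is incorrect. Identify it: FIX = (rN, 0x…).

FIX = (r1, 0xe8)

[0] flags=0000 → (cmp)
[1] flags=0000 VC?T → r4=0x51
[2] flags=0000 CS?F → skip
[3] flags=1000 → (cmp)
[4] flags=1000 NE?T → r4=0xb2
[5] flags=1000 GT?F → skip
[6] flags=1000 CS?F → skip
[7] flags=0000 → (cmp)
[8] flags=0000 PL?T → r1=0xe8
[9] flags=0000 CS?F → skip
[10] flags=0000 CC?T → r0=0xd5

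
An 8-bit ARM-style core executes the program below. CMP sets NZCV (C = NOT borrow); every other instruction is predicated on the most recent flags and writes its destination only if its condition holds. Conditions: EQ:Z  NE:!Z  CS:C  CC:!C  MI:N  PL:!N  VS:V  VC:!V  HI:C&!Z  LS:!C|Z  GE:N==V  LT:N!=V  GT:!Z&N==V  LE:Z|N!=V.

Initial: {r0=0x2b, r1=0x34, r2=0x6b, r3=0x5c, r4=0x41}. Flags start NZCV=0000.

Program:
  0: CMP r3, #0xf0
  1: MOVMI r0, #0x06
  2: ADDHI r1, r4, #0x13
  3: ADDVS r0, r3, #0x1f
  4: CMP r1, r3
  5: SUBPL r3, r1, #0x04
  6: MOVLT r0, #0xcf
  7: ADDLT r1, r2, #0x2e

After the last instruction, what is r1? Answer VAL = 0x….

VAL = 0x99

[0] flags=0000 → (cmp)
[1] flags=0000 MI?F → skip
[2] flags=0000 HI?F → skip
[3] flags=0000 VS?F → skip
[4] flags=1000 → (cmp)
[5] flags=1000 PL?F → skip
[6] flags=1000 LT?T → r0=0xcf
[7] flags=1000 LT?T → r1=0x99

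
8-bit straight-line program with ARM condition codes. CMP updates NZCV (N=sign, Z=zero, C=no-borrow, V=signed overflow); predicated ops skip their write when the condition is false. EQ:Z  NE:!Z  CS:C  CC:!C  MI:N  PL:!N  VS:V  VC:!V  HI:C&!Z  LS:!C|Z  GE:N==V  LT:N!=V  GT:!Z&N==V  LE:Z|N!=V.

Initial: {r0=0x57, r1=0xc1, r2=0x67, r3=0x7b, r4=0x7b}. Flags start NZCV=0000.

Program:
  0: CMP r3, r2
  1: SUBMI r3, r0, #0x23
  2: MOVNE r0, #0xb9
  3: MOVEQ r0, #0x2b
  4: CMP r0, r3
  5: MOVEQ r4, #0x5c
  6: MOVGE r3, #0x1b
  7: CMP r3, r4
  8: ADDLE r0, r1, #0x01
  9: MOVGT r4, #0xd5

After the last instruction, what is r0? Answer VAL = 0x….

VAL = 0xc2

0: ✓ CMP  NZCV=0010
1: · SUBMI
2: ✓ MOVNE  r0←0xb9
3: · MOVEQ
4: ✓ CMP  NZCV=0011
5: · MOVEQ
6: · MOVGE
7: ✓ CMP  NZCV=0110
8: ✓ ADDLE  r0←0xc2
9: · MOVGT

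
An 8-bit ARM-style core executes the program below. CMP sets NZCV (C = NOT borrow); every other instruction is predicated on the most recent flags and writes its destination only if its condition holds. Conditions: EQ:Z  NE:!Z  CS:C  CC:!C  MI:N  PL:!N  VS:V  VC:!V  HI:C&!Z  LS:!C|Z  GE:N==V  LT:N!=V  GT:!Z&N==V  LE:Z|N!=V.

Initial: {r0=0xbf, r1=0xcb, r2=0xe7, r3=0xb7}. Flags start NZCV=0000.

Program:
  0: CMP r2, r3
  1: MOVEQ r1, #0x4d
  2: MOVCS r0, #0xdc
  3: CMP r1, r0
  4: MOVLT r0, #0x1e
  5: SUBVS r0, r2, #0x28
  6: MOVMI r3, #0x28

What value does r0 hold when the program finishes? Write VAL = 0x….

VAL = 0x1e

[0] flags=0010 → (cmp)
[1] flags=0010 EQ?F → skip
[2] flags=0010 CS?T → r0=0xdc
[3] flags=1000 → (cmp)
[4] flags=1000 LT?T → r0=0x1e
[5] flags=1000 VS?F → skip
[6] flags=1000 MI?T → r3=0x28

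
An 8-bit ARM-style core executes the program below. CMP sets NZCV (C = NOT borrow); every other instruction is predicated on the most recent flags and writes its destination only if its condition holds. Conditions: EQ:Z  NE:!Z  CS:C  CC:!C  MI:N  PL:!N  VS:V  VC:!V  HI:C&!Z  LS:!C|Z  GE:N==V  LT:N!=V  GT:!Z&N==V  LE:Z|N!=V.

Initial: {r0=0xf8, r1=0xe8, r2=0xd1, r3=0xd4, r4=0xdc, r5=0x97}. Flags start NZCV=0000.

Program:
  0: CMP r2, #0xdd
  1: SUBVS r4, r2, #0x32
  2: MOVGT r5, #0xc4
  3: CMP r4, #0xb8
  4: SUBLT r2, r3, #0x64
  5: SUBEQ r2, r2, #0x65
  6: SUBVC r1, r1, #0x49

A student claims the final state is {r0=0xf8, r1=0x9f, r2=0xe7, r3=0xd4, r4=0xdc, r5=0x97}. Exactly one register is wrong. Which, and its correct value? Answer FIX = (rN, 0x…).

0: ✓ CMP  NZCV=1000
1: · SUBVS
2: · MOVGT
3: ✓ CMP  NZCV=0010
4: · SUBLT
5: · SUBEQ
6: ✓ SUBVC  r1←0x9f

FIX = (r2, 0xd1)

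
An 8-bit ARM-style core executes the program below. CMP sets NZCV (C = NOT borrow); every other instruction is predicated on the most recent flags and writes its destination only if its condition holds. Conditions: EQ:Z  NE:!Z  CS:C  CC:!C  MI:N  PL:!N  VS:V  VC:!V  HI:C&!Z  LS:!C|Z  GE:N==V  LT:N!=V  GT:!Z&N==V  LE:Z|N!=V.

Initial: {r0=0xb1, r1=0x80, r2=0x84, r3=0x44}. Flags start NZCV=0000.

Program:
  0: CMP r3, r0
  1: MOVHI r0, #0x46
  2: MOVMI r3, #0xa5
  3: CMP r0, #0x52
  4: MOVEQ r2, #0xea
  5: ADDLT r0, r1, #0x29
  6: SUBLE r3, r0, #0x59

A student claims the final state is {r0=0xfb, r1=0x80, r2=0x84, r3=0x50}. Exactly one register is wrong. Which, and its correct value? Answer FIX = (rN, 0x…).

FIX = (r0, 0xa9)

0: ✓ CMP  NZCV=1001
1: · MOVHI
2: ✓ MOVMI  r3←0xa5
3: ✓ CMP  NZCV=0011
4: · MOVEQ
5: ✓ ADDLT  r0←0xa9
6: ✓ SUBLE  r3←0x50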